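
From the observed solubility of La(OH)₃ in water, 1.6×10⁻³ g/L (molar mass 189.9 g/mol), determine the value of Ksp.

Ksp = 1.4×10⁻¹⁹

Molar solubility s = (1.6×10⁻³ g/L) / (189.9 g/mol) = 8.425×10⁻⁶ mol/L
La(OH)₃(s) ⇌ La³⁺(aq) + 3 OH⁻(aq)
For each mole of La(OH)₃ that dissolves per liter, [La³⁺] = s and [OH⁻] = 3s; let s denote this solubility.
Ksp = [La³⁺][OH⁻]^3 = s · (3s)^3 = 27s^4
Ksp = 27 × (8.425×10⁻⁶)^4 = 1.4×10⁻¹⁹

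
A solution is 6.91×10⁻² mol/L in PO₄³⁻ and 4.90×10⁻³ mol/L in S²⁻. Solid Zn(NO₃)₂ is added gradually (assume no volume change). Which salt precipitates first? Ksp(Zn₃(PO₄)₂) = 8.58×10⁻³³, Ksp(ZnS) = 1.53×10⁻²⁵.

ZnS

Precipitation begins when Q = Ksp.
For Zn₃(PO₄)₂: [Zn²⁺] = (Ksp/[PO₄³⁻]^2)^(1/3) = 1.22×10⁻¹⁰ mol/L
For ZnS: [Zn²⁺] = (Ksp/[S²⁻]) = 3.12×10⁻²³ mol/L
Since ZnS needs less Zn²⁺ to reach saturation, it precipitates first.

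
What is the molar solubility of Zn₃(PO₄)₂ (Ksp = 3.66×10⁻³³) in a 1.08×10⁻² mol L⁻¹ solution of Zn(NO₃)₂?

2.70×10⁻¹⁴ M

Zn₃(PO₄)₂(s) ⇌ 3 Zn²⁺(aq) + 2 PO₄³⁻(aq)
With Zn²⁺ already at 1.08×10⁻² mol L⁻¹ and s small, take [Zn²⁺] ≈ 1.08×10⁻² mol L⁻¹ and [PO₄³⁻] = 2s.
Ksp = [Zn²⁺]^3[PO₄³⁻]^2 = (1.08×10⁻²)^3(2s)^2
(2s)^2 = 3.66×10⁻³³ / (1.08×10⁻²)^3 = 2.91×10⁻²⁷
s = 2.70×10⁻¹⁴ mol L⁻¹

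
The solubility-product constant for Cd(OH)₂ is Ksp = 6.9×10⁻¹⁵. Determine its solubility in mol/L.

1.2×10⁻⁵ M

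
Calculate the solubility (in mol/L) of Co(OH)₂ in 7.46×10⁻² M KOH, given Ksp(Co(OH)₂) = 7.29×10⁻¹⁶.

1.31×10⁻¹³ M

Co(OH)₂(s) ⇌ Co²⁺(aq) + 2 OH⁻(aq)
With OH⁻ already at 7.46×10⁻² M and s small, take [OH⁻] ≈ 7.46×10⁻² M and [Co²⁺] = s.
Ksp = [Co²⁺][OH⁻]^2 = s(7.46×10⁻²)^2
s = 7.29×10⁻¹⁶ / (7.46×10⁻²)^2 = 1.31×10⁻¹³
s = 1.31×10⁻¹³ M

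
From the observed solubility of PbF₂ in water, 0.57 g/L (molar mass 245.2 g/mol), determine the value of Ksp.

Ksp = 5.0×10⁻⁸

Convert to molarity: s = 0.57 / 245.2 = 2.325×10⁻³ mol/L
PbF₂(s) ⇌ Pb²⁺(aq) + 2 F⁻(aq)
For each mole of PbF₂ that dissolves per liter, [Pb²⁺] = s and [F⁻] = 2s; let s denote this solubility.
Ksp = [Pb²⁺][F⁻]^2 = s · (2s)^2 = 4s^3
Ksp = 4 × (2.325×10⁻³)^3 = 5.0×10⁻⁸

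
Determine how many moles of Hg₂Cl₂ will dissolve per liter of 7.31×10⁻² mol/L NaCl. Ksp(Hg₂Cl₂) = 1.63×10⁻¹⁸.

Hg₂Cl₂(s) ⇌ Hg₂²⁺(aq) + 2 Cl⁻(aq)
Cl⁻ is already present at 7.31×10⁻² mol/L. If s mol/L of Hg₂Cl₂ dissolves, [Hg₂²⁺] = s while [Cl⁻] ≈ 7.31×10⁻² mol/L.
Ksp = [Hg₂²⁺][Cl⁻]^2 = s(7.31×10⁻²)^2
s = 1.63×10⁻¹⁸ / (7.31×10⁻²)^2 = 3.05×10⁻¹⁶
s = 3.05×10⁻¹⁶ mol/L

3.05×10⁻¹⁶ M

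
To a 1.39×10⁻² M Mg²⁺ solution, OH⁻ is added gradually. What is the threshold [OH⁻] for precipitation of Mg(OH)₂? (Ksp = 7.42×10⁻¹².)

Precipitation of each salt begins when its ion product equals Ksp.
Mg(OH)₂(s) ⇌ Mg²⁺(aq) + 2 OH⁻(aq)
Ksp = [Mg²⁺][OH⁻]^2 = [OH⁻]^2(1.39×10⁻²)
[OH⁻]^2 = 7.42×10⁻¹² / (1.39×10⁻²) = 5.34×10⁻¹⁰
[OH⁻] = 2.31×10⁻⁵ M

2.31×10⁻⁵ M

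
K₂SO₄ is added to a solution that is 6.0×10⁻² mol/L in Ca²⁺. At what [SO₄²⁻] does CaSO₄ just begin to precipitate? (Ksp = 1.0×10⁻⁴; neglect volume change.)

Precipitation begins when Q = Ksp.
CaSO₄(s) ⇌ Ca²⁺(aq) + SO₄²⁻(aq)
Ksp = [Ca²⁺][SO₄²⁻] = [SO₄²⁻](6.0×10⁻²)
[SO₄²⁻] = 1.0×10⁻⁴ / (6.0×10⁻²) = 1.7×10⁻³
[SO₄²⁻] = 1.7×10⁻³ mol/L

1.7×10⁻³ M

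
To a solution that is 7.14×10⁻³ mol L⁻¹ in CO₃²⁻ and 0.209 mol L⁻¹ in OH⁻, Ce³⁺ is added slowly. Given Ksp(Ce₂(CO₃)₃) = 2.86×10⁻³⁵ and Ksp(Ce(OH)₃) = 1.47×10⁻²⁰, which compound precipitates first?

Ce(OH)₃

Each salt precipitates once Q = Ksp for that salt.
For Ce₂(CO₃)₃: [Ce³⁺] = (Ksp/[CO₃²⁻]^3)^(1/2) = 8.86×10⁻¹⁵ mol L⁻¹
For Ce(OH)₃: [Ce³⁺] = (Ksp/[OH⁻]^3) = 1.61×10⁻¹⁸ mol L⁻¹
Ce(OH)₃ requires the lower [Ce³⁺], so it precipitates first.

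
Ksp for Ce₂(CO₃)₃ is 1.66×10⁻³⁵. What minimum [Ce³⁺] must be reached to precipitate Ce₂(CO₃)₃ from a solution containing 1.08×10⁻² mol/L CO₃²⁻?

Precipitation begins when Q = Ksp.
Ce₂(CO₃)₃(s) ⇌ 2 Ce³⁺(aq) + 3 CO₃²⁻(aq)
Ksp = [Ce³⁺]^2[CO₃²⁻]^3 = [Ce³⁺]^2(1.08×10⁻²)^3
[Ce³⁺]^2 = 1.66×10⁻³⁵ / (1.08×10⁻²)^3 = 1.32×10⁻²⁹
[Ce³⁺] = 3.63×10⁻¹⁵ mol/L

3.63×10⁻¹⁵ M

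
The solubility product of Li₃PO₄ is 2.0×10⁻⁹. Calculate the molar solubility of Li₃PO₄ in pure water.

2.9×10⁻³ M

Li₃PO₄(s) ⇌ 3 Li⁺(aq) + PO₄³⁻(aq)
For each mole of Li₃PO₄ that dissolves per liter, [Li⁺] = 3s and [PO₄³⁻] = s; let s denote this solubility.
Ksp = [Li⁺]^3[PO₄³⁻] = (3s)^3 · s = 27s^4
27s^4 = 2.0×10⁻⁹  ⇒  s^4 = 7.4×10⁻¹¹
Taking the 4th root, s = 2.9×10⁻³ mol/L.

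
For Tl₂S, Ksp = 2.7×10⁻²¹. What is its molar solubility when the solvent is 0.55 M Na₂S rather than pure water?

3.5×10⁻¹¹ M

Tl₂S(s) ⇌ 2 Tl⁺(aq) + S²⁻(aq)
Let s be the solubility of Tl₂S here. The common ion gives [S²⁻] ≈ 0.55 M, and [Tl⁺] = 2s.
Ksp = [Tl⁺]^2[S²⁻] = (2s)^2(0.55)
(2s)^2 = 2.7×10⁻²¹ / (0.55) = 4.9×10⁻²¹
s = 3.5×10⁻¹¹ M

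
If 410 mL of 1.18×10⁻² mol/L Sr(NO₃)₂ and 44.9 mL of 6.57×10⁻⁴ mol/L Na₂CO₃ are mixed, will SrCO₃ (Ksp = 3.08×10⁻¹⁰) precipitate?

Yes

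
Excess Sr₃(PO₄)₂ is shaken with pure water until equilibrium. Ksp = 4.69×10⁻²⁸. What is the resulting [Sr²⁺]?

4.02×10⁻⁶ M

Sr₃(PO₄)₂(s) ⇌ 3 Sr²⁺(aq) + 2 PO₄³⁻(aq)
For each mole of Sr₃(PO₄)₂ that dissolves per liter, [Sr²⁺] = 3s and [PO₄³⁻] = 2s; let s denote this solubility.
Ksp = [Sr²⁺]^3[PO₄³⁻]^2 = (3s)^3 · (2s)^2 = 108s^5 = 4.69×10⁻²⁸
s = 1.34×10⁻⁶ M
[Sr²⁺] = 3s = 4.02×10⁻⁶ M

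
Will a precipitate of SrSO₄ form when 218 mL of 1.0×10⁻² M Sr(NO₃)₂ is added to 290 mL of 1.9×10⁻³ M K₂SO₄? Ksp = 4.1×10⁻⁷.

After mixing, V = 218 mL + 290 mL = 508 mL.
[Sr²⁺] = (1.0×10⁻²)(218)/508 = 4.3×10⁻³ M
[SO₄²⁻] = (1.9×10⁻³)(290)/508 = 1.1×10⁻³ M
Q = [Sr²⁺][SO₄²⁻] = 4.7×10⁻⁶
Since Q (4.7×10⁻⁶) exceeds Ksp (4.1×10⁻⁷), SrSO₄ will precipitate.

Yes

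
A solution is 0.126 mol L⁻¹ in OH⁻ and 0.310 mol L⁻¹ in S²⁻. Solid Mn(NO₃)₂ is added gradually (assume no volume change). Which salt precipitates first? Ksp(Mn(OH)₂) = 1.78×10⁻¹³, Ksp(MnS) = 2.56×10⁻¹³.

MnS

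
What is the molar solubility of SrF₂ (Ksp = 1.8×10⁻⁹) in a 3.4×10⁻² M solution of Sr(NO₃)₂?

SrF₂(s) ⇌ Sr²⁺(aq) + 2 F⁻(aq)
The solution already contains Sr²⁺ at 3.4×10⁻² M. Let s be the molar solubility of SrF₂.
[Sr²⁺] ≈ 3.4×10⁻² M (common ion dominates); [F⁻] = 2s.
Ksp = [Sr²⁺][F⁻]^2 = (3.4×10⁻²)(2s)^2
(2s)^2 = 1.8×10⁻⁹ / (3.4×10⁻²) = 5.3×10⁻⁸
s = 1.2×10⁻⁴ M

1.2×10⁻⁴ M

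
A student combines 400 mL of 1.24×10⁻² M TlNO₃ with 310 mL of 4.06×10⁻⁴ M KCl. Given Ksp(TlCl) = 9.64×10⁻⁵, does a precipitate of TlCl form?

After mixing, V = 400 mL + 310 mL = 710 mL.
[Tl⁺] = (1.24×10⁻²)(400)/710 = 6.99×10⁻³ M
[Cl⁻] = (4.06×10⁻⁴)(310)/710 = 1.77×10⁻⁴ M
Q = [Tl⁺][Cl⁻] = 1.24×10⁻⁶
Q < Ksp (1.24×10⁻⁶ vs 9.64×10⁻⁵); the solution remains unsaturated and no precipitate forms.

No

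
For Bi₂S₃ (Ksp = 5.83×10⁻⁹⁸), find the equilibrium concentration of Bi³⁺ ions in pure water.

2.80×10⁻²⁰ M

Bi₂S₃(s) ⇌ 2 Bi³⁺(aq) + 3 S²⁻(aq)
For each mole of Bi₂S₃ that dissolves per liter, [Bi³⁺] = 2s and [S²⁻] = 3s; let s denote this solubility.
Ksp = [Bi³⁺]^2[S²⁻]^3 = (2s)^2 · (3s)^3 = 108s^5 = 5.83×10⁻⁹⁸
s = 1.40×10⁻²⁰ mol L⁻¹
[Bi³⁺] = 2s = 2.80×10⁻²⁰ mol L⁻¹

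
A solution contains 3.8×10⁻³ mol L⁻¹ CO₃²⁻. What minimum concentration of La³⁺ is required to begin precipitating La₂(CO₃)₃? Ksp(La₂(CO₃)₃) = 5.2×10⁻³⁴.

9.7×10⁻¹⁴ M

Each salt precipitates once Q = Ksp for that salt.
La₂(CO₃)₃(s) ⇌ 2 La³⁺(aq) + 3 CO₃²⁻(aq)
Ksp = [La³⁺]^2[CO₃²⁻]^3 = [La³⁺]^2(3.8×10⁻³)^3
[La³⁺]^2 = 5.2×10⁻³⁴ / (3.8×10⁻³)^3 = 9.5×10⁻²⁷
[La³⁺] = 9.7×10⁻¹⁴ mol L⁻¹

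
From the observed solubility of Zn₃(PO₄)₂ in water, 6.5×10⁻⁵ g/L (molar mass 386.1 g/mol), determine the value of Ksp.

s = (6.5×10⁻⁵ g L⁻¹)/(386.1 g mol⁻¹) = 1.684×10⁻⁷ M
Zn₃(PO₄)₂(s) ⇌ 3 Zn²⁺(aq) + 2 PO₄³⁻(aq)
If s mol/L of Zn₃(PO₄)₂ dissolves, [Zn²⁺] = 3s and [PO₄³⁻] = 2s.
Ksp = [Zn²⁺]^3[PO₄³⁻]^2 = (3s)^3 · (2s)^2 = 108s^5
Ksp = 108 × (1.684×10⁻⁷)^5 = 1.5×10⁻³²

Ksp = 1.5×10⁻³²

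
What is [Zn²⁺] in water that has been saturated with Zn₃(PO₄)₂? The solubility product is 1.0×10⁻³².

4.7×10⁻⁷ M

Zn₃(PO₄)₂(s) ⇌ 3 Zn²⁺(aq) + 2 PO₄³⁻(aq)
Let s be the molar solubility. Then [Zn²⁺] = 3s and [PO₄³⁻] = 2s.
Ksp = [Zn²⁺]^3[PO₄³⁻]^2 = (3s)^3 · (2s)^2 = 108s^5 = 1.0×10⁻³²
s = 1.6×10⁻⁷ mol L⁻¹
[Zn²⁺] = 3s = 4.7×10⁻⁷ mol L⁻¹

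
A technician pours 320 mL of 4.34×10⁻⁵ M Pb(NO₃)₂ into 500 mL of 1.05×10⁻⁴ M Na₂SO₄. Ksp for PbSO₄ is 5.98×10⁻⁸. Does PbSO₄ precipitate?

Total volume after mixing = 320 + 500 = 820 mL.
[Pb²⁺] = (4.34×10⁻⁵)(320)/820 = 1.69×10⁻⁵ M
[SO₄²⁻] = (1.05×10⁻⁴)(500)/820 = 6.40×10⁻⁵ M
Q = [Pb²⁺][SO₄²⁻] = 1.08×10⁻⁹
Q < Ksp (1.08×10⁻⁹ vs 5.98×10⁻⁸); the solution remains unsaturated and no precipitate forms.

No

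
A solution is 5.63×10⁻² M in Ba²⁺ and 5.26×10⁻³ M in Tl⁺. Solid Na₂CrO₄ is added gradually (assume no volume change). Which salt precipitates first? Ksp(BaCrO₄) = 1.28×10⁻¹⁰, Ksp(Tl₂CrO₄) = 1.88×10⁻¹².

BaCrO₄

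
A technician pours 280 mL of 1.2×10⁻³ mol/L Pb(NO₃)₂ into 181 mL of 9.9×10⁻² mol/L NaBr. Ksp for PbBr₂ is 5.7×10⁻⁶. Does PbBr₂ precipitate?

No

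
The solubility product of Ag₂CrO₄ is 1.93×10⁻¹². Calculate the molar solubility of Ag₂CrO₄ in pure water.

7.84×10⁻⁵ M

Ag₂CrO₄(s) ⇌ 2 Ag⁺(aq) + CrO₄²⁻(aq)
For each mole of Ag₂CrO₄ that dissolves per liter, [Ag⁺] = 2s and [CrO₄²⁻] = s; let s denote this solubility.
Ksp = [Ag⁺]^2[CrO₄²⁻] = (2s)^2 · s = 4s^3
4s^3 = 1.93×10⁻¹²  ⇒  s^3 = 4.83×10⁻¹³
s = 7.84×10⁻⁵ mol L⁻¹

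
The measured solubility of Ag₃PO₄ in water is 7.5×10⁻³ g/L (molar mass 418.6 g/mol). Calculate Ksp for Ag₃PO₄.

Ksp = 2.8×10⁻¹⁸

Convert to molarity: s = 7.5×10⁻³ / 418.6 = 1.792×10⁻⁵ mol/L
Ag₃PO₄(s) ⇌ 3 Ag⁺(aq) + PO₄³⁻(aq)
Call the molar solubility s, so that [Ag⁺] = 3s and [PO₄³⁻] = s.
Ksp = [Ag⁺]^3[PO₄³⁻] = (3s)^3 · s = 27s^4
Ksp = 27 × (1.792×10⁻⁵)^4 = 2.8×10⁻¹⁸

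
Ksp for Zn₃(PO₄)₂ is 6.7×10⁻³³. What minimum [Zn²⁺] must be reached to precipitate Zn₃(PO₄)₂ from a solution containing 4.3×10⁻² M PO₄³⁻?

1.5×10⁻¹⁰ M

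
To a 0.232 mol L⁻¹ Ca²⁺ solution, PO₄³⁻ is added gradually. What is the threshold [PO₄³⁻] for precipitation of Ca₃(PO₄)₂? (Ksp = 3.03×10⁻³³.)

Precipitation begins when Q = Ksp.
Ca₃(PO₄)₂(s) ⇌ 3 Ca²⁺(aq) + 2 PO₄³⁻(aq)
Ksp = [Ca²⁺]^3[PO₄³⁻]^2 = [PO₄³⁻]^2(0.232)^3
[PO₄³⁻]^2 = 3.03×10⁻³³ / (0.232)^3 = 2.43×10⁻³¹
[PO₄³⁻] = 4.93×10⁻¹⁶ mol L⁻¹

4.93×10⁻¹⁶ M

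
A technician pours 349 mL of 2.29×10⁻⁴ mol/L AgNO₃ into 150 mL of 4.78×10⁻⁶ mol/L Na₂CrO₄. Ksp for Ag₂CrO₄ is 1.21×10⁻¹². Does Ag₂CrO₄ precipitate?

After mixing, V = 349 mL + 150 mL = 499 mL.
[Ag⁺] = (2.29×10⁻⁴)(349)/499 = 1.60×10⁻⁴ mol/L
[CrO₄²⁻] = (4.78×10⁻⁶)(150)/499 = 1.44×10⁻⁶ mol/L
Q = [Ag⁺]^2[CrO₄²⁻] = 3.69×10⁻¹⁴
Q = 3.69×10⁻¹⁴ < Ksp = 1.21×10⁻¹², so the solution is unsaturated and no precipitate forms.

No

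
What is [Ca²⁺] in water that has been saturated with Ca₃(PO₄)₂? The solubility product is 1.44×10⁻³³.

Ca₃(PO₄)₂(s) ⇌ 3 Ca²⁺(aq) + 2 PO₄³⁻(aq)
For each mole of Ca₃(PO₄)₂ that dissolves per liter, [Ca²⁺] = 3s and [PO₄³⁻] = 2s; let s denote this solubility.
Ksp = [Ca²⁺]^3[PO₄³⁻]^2 = (3s)^3 · (2s)^2 = 108s^5 = 1.44×10⁻³³
s = 1.06×10⁻⁷ M
[Ca²⁺] = 3s = 3.18×10⁻⁷ M

3.18×10⁻⁷ M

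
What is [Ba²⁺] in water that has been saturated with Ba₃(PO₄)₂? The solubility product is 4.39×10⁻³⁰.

Ba₃(PO₄)₂(s) ⇌ 3 Ba²⁺(aq) + 2 PO₄³⁻(aq)
With molar solubility s: [Ba²⁺] = 3s, [PO₄³⁻] = 2s.
Ksp = [Ba²⁺]^3[PO₄³⁻]^2 = (3s)^3 · (2s)^2 = 108s^5 = 4.39×10⁻³⁰
s = 5.27×10⁻⁷ mol L⁻¹
[Ba²⁺] = 3s = 1.58×10⁻⁶ mol L⁻¹

1.58×10⁻⁶ M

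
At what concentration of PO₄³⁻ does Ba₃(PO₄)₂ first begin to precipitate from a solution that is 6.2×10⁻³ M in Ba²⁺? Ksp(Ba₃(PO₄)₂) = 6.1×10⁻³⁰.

Each salt precipitates once Q = Ksp for that salt.
Ba₃(PO₄)₂(s) ⇌ 3 Ba²⁺(aq) + 2 PO₄³⁻(aq)
Ksp = [Ba²⁺]^3[PO₄³⁻]^2 = [PO₄³⁻]^2(6.2×10⁻³)^3
[PO₄³⁻]^2 = 6.1×10⁻³⁰ / (6.2×10⁻³)^3 = 2.6×10⁻²³
[PO₄³⁻] = 5.1×10⁻¹² M

5.1×10⁻¹² M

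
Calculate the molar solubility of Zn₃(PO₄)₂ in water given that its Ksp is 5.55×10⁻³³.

Zn₃(PO₄)₂(s) ⇌ 3 Zn²⁺(aq) + 2 PO₄³⁻(aq)
With molar solubility s: [Zn²⁺] = 3s, [PO₄³⁻] = 2s.
Ksp = [Zn²⁺]^3[PO₄³⁻]^2 = (3s)^3 · (2s)^2 = 108s^5
108s^5 = 5.55×10⁻³³  ⇒  s^5 = 5.14×10⁻³⁵
s = 1.39×10⁻⁷ mol/L

1.39×10⁻⁷ M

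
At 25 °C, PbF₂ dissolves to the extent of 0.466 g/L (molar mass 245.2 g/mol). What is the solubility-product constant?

s = (0.466 g L⁻¹)/(245.2 g mol⁻¹) = 1.9005×10⁻³ M
PbF₂(s) ⇌ Pb²⁺(aq) + 2 F⁻(aq)
Let s be the molar solubility. Then [Pb²⁺] = s and [F⁻] = 2s.
Ksp = [Pb²⁺][F⁻]^2 = s · (2s)^2 = 4s^3
Ksp = 4 × (1.9005×10⁻³)^3 = 2.75×10⁻⁸

Ksp = 2.75×10⁻⁸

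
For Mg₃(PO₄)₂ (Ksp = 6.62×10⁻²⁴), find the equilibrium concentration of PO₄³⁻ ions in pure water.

Mg₃(PO₄)₂(s) ⇌ 3 Mg²⁺(aq) + 2 PO₄³⁻(aq)
If s mol/L of Mg₃(PO₄)₂ dissolves, [Mg²⁺] = 3s and [PO₄³⁻] = 2s.
Ksp = [Mg²⁺]^3[PO₄³⁻]^2 = (3s)^3 · (2s)^2 = 108s^5 = 6.62×10⁻²⁴
s = 9.07×10⁻⁶ mol L⁻¹
[PO₄³⁻] = 2s = 1.81×10⁻⁵ mol L⁻¹

1.81×10⁻⁵ M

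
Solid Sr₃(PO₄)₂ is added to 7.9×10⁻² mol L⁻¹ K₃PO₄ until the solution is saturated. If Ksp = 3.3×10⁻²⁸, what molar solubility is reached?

Sr₃(PO₄)₂(s) ⇌ 3 Sr²⁺(aq) + 2 PO₄³⁻(aq)
The solution already contains PO₄³⁻ at 7.9×10⁻² mol L⁻¹. Let s be the molar solubility of Sr₃(PO₄)₂.
[PO₄³⁻] ≈ 7.9×10⁻² mol L⁻¹ (common ion dominates); [Sr²⁺] = 3s.
Ksp = [Sr²⁺]^3[PO₄³⁻]^2 = (3s)^3(7.9×10⁻²)^2
(3s)^3 = 3.3×10⁻²⁸ / (7.9×10⁻²)^2 = 5.3×10⁻²⁶
s = 1.3×10⁻⁹ mol L⁻¹

1.3×10⁻⁹ M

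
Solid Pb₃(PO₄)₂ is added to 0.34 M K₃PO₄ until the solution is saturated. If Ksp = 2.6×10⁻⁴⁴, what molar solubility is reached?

2.0×10⁻¹⁵ M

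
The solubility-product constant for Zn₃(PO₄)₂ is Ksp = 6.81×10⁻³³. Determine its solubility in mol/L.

1.45×10⁻⁷ M

Zn₃(PO₄)₂(s) ⇌ 3 Zn²⁺(aq) + 2 PO₄³⁻(aq)
With molar solubility s: [Zn²⁺] = 3s, [PO₄³⁻] = 2s.
Ksp = [Zn²⁺]^3[PO₄³⁻]^2 = (3s)^3 · (2s)^2 = 108s^5
108s^5 = 6.81×10⁻³³  ⇒  s^5 = 6.31×10⁻³⁵
s = 1.45×10⁻⁷ mol/L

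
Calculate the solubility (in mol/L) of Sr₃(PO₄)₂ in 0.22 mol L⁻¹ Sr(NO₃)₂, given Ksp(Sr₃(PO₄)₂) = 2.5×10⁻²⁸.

7.7×10⁻¹⁴ M

Sr₃(PO₄)₂(s) ⇌ 3 Sr²⁺(aq) + 2 PO₄³⁻(aq)
The solution already contains Sr²⁺ at 0.22 mol L⁻¹. Let s be the molar solubility of Sr₃(PO₄)₂.
[Sr²⁺] ≈ 0.22 mol L⁻¹ (common ion dominates); [PO₄³⁻] = 2s.
Ksp = [Sr²⁺]^3[PO₄³⁻]^2 = (0.22)^3(2s)^2
(2s)^2 = 2.5×10⁻²⁸ / (0.22)^3 = 2.3×10⁻²⁶
s = 7.7×10⁻¹⁴ mol L⁻¹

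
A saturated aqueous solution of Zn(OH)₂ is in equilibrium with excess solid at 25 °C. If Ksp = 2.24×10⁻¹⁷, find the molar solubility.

Zn(OH)₂(s) ⇌ Zn²⁺(aq) + 2 OH⁻(aq)
With molar solubility s: [Zn²⁺] = s, [OH⁻] = 2s.
Ksp = [Zn²⁺][OH⁻]^2 = s · (2s)^2 = 4s^3
4s^3 = 2.24×10⁻¹⁷  ⇒  s^3 = 5.60×10⁻¹⁸
s = (5.60×10⁻¹⁸)^(1/3) = 1.78×10⁻⁶ M

1.78×10⁻⁶ M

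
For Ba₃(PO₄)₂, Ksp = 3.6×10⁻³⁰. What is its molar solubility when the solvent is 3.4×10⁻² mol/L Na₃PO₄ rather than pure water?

Ba₃(PO₄)₂(s) ⇌ 3 Ba²⁺(aq) + 2 PO₄³⁻(aq)
Let s be the solubility of Ba₃(PO₄)₂ here. The common ion gives [PO₄³⁻] ≈ 3.4×10⁻² mol/L, and [Ba²⁺] = 3s.
Ksp = [Ba²⁺]^3[PO₄³⁻]^2 = (3s)^3(3.4×10⁻²)^2
(3s)^3 = 3.6×10⁻³⁰ / (3.4×10⁻²)^2 = 3.1×10⁻²⁷
s = 4.9×10⁻¹⁰ mol/L

4.9×10⁻¹⁰ M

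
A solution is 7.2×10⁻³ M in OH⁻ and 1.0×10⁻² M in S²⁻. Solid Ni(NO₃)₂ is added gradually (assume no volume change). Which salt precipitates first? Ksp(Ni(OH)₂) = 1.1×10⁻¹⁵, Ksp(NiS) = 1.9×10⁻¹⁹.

NiS

The threshold for precipitation is Q = Ksp.
For Ni(OH)₂: [Ni²⁺] = (Ksp/[OH⁻]^2) = 2.1×10⁻¹¹ M
For NiS: [Ni²⁺] = (Ksp/[S²⁻]) = 1.9×10⁻¹⁷ M
The smaller threshold [Ni²⁺] is reached first, so NiS precipitates first.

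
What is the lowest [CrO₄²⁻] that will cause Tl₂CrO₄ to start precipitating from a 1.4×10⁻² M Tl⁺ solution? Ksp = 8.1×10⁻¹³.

4.1×10⁻⁹ M

A salt starts to precipitate once the ion product Q reaches its Ksp.
Tl₂CrO₄(s) ⇌ 2 Tl⁺(aq) + CrO₄²⁻(aq)
Ksp = [Tl⁺]^2[CrO₄²⁻] = [CrO₄²⁻](1.4×10⁻²)^2
[CrO₄²⁻] = 8.1×10⁻¹³ / (1.4×10⁻²)^2 = 4.1×10⁻⁹
[CrO₄²⁻] = 4.1×10⁻⁹ M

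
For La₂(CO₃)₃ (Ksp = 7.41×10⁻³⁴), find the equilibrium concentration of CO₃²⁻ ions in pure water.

2.78×10⁻⁷ M

La₂(CO₃)₃(s) ⇌ 2 La³⁺(aq) + 3 CO₃²⁻(aq)
If s mol/L of La₂(CO₃)₃ dissolves, [La³⁺] = 2s and [CO₃²⁻] = 3s.
Ksp = [La³⁺]^2[CO₃²⁻]^3 = (2s)^2 · (3s)^3 = 108s^5 = 7.41×10⁻³⁴
s = 9.27×10⁻⁸ M
[CO₃²⁻] = 3s = 2.78×10⁻⁷ M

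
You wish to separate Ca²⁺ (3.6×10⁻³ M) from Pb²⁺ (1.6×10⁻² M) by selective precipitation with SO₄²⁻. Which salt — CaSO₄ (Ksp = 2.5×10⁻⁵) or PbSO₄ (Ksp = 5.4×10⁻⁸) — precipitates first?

PbSO₄

Precipitation of each salt begins when its ion product equals Ksp.
For CaSO₄: [SO₄²⁻] = (Ksp/[Ca²⁺]) = 6.9×10⁻³ M
For PbSO₄: [SO₄²⁻] = (Ksp/[Pb²⁺]) = 3.4×10⁻⁶ M
The smaller threshold [SO₄²⁻] is reached first, so PbSO₄ precipitates first.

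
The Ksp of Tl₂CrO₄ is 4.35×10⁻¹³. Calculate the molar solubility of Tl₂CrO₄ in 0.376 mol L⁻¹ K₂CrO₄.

5.38×10⁻⁷ M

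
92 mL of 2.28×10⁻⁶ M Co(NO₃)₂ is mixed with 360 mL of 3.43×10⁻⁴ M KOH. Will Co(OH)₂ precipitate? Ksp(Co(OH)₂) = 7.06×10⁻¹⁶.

Yes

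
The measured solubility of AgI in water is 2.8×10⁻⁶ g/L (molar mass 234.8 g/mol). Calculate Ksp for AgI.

s = (2.8×10⁻⁶ g L⁻¹)/(234.8 g mol⁻¹) = 1.193×10⁻⁸ M
AgI(s) ⇌ Ag⁺(aq) + I⁻(aq)
With molar solubility s: [Ag⁺] = s, [I⁻] = s.
Ksp = [Ag⁺][I⁻] = s · s = s^2
Ksp = (1.193×10⁻⁸)^2 = 1.4×10⁻¹⁶

Ksp = 1.4×10⁻¹⁶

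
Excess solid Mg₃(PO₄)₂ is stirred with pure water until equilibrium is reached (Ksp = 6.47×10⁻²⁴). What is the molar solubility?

9.03×10⁻⁶ M

Mg₃(PO₄)₂(s) ⇌ 3 Mg²⁺(aq) + 2 PO₄³⁻(aq)
Let s be the molar solubility. Then [Mg²⁺] = 3s and [PO₄³⁻] = 2s.
Ksp = [Mg²⁺]^3[PO₄³⁻]^2 = (3s)^3 · (2s)^2 = 108s^5
108s^5 = 6.47×10⁻²⁴  ⇒  s^5 = 5.99×10⁻²⁶
s = 9.03×10⁻⁶ M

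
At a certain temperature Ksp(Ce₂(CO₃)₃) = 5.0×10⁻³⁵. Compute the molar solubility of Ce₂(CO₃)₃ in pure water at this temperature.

Ce₂(CO₃)₃(s) ⇌ 2 Ce³⁺(aq) + 3 CO₃²⁻(aq)
With molar solubility s: [Ce³⁺] = 2s, [CO₃²⁻] = 3s.
Ksp = [Ce³⁺]^2[CO₃²⁻]^3 = (2s)^2 · (3s)^3 = 108s^5
108s^5 = 5.0×10⁻³⁵  ⇒  s^5 = 4.6×10⁻³⁷
s = (4.6×10⁻³⁷)^(1/5) = 5.4×10⁻⁸ mol L⁻¹

5.4×10⁻⁸ M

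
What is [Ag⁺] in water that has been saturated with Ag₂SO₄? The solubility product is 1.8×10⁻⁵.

Ag₂SO₄(s) ⇌ 2 Ag⁺(aq) + SO₄²⁻(aq)
Let s be the molar solubility. Then [Ag⁺] = 2s and [SO₄²⁻] = s.
Ksp = [Ag⁺]^2[SO₄²⁻] = (2s)^2 · s = 4s^3 = 1.8×10⁻⁵
s = 1.7×10⁻² mol L⁻¹
[Ag⁺] = 2s = 3.3×10⁻² mol L⁻¹

3.3×10⁻² M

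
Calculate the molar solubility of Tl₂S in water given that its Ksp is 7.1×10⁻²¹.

Tl₂S(s) ⇌ 2 Tl⁺(aq) + S²⁻(aq)
Call the molar solubility s, so that [Tl⁺] = 2s and [S²⁻] = s.
Ksp = [Tl⁺]^2[S²⁻] = (2s)^2 · s = 4s^3
4s^3 = 7.1×10⁻²¹  ⇒  s^3 = 1.8×10⁻²¹
Taking the 3rd root, s = 1.2×10⁻⁷ mol L⁻¹.

1.2×10⁻⁷ M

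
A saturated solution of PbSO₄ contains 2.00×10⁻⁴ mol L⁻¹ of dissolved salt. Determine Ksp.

Ksp = 4.00×10⁻⁸

PbSO₄(s) ⇌ Pb²⁺(aq) + SO₄²⁻(aq)
Call the molar solubility s, so that [Pb²⁺] = s and [SO₄²⁻] = s.
Ksp = [Pb²⁺][SO₄²⁻] = s · s = s^2
Ksp = (2.00×10⁻⁴)^2 = 4.00×10⁻⁸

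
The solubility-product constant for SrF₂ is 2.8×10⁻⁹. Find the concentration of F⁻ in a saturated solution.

1.8×10⁻³ M

SrF₂(s) ⇌ Sr²⁺(aq) + 2 F⁻(aq)
If s mol/L of SrF₂ dissolves, [Sr²⁺] = s and [F⁻] = 2s.
Ksp = [Sr²⁺][F⁻]^2 = s · (2s)^2 = 4s^3 = 2.8×10⁻⁹
s = 8.9×10⁻⁴ mol/L
[F⁻] = 2s = 1.8×10⁻³ mol/L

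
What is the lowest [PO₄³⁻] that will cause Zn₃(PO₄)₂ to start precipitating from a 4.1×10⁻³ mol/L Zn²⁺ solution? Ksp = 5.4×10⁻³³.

Each salt precipitates once Q = Ksp for that salt.
Zn₃(PO₄)₂(s) ⇌ 3 Zn²⁺(aq) + 2 PO₄³⁻(aq)
Ksp = [Zn²⁺]^3[PO₄³⁻]^2 = [PO₄³⁻]^2(4.1×10⁻³)^3
[PO₄³⁻]^2 = 5.4×10⁻³³ / (4.1×10⁻³)^3 = 7.8×10⁻²⁶
[PO₄³⁻] = 2.8×10⁻¹³ mol/L

2.8×10⁻¹³ M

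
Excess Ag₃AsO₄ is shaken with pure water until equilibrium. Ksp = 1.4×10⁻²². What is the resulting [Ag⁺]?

Ag₃AsO₄(s) ⇌ 3 Ag⁺(aq) + AsO₄³⁻(aq)
If s mol/L of Ag₃AsO₄ dissolves, [Ag⁺] = 3s and [AsO₄³⁻] = s.
Ksp = [Ag⁺]^3[AsO₄³⁻] = (3s)^3 · s = 27s^4 = 1.4×10⁻²²
s = 1.5×10⁻⁶ mol L⁻¹
[Ag⁺] = 3s = 4.5×10⁻⁶ mol L⁻¹

4.5×10⁻⁶ M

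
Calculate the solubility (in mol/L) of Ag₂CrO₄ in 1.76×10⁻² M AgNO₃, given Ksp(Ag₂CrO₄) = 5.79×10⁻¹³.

1.87×10⁻⁹ M

Ag₂CrO₄(s) ⇌ 2 Ag⁺(aq) + CrO₄²⁻(aq)
Let s be the solubility of Ag₂CrO₄ here. The common ion gives [Ag⁺] ≈ 1.76×10⁻² M, and [CrO₄²⁻] = s.
Ksp = [Ag⁺]^2[CrO₄²⁻] = (1.76×10⁻²)^2s
s = 5.79×10⁻¹³ / (1.76×10⁻²)^2 = 1.87×10⁻⁹
s = 1.87×10⁻⁹ M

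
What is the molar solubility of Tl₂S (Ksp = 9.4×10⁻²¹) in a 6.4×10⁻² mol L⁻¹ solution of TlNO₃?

2.3×10⁻¹⁸ M

Tl₂S(s) ⇌ 2 Tl⁺(aq) + S²⁻(aq)
Let s be the solubility of Tl₂S here. The common ion gives [Tl⁺] ≈ 6.4×10⁻² mol L⁻¹, and [S²⁻] = s.
Ksp = [Tl⁺]^2[S²⁻] = (6.4×10⁻²)^2s
s = 9.4×10⁻²¹ / (6.4×10⁻²)^2 = 2.3×10⁻¹⁸
s = 2.3×10⁻¹⁸ mol L⁻¹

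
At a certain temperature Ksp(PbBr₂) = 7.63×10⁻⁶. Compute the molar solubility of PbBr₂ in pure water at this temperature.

1.24×10⁻² M

PbBr₂(s) ⇌ Pb²⁺(aq) + 2 Br⁻(aq)
With molar solubility s: [Pb²⁺] = s, [Br⁻] = 2s.
Ksp = [Pb²⁺][Br⁻]^2 = s · (2s)^2 = 4s^3
4s^3 = 7.63×10⁻⁶  ⇒  s^3 = 1.91×10⁻⁶
s = 1.24×10⁻² mol/L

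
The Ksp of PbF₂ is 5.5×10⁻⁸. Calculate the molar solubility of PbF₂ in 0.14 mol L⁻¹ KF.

2.8×10⁻⁶ M

PbF₂(s) ⇌ Pb²⁺(aq) + 2 F⁻(aq)
With F⁻ already at 0.14 mol L⁻¹ and s small, take [F⁻] ≈ 0.14 mol L⁻¹ and [Pb²⁺] = s.
Ksp = [Pb²⁺][F⁻]^2 = s(0.14)^2
s = 5.5×10⁻⁸ / (0.14)^2 = 2.8×10⁻⁶
s = 2.8×10⁻⁶ mol L⁻¹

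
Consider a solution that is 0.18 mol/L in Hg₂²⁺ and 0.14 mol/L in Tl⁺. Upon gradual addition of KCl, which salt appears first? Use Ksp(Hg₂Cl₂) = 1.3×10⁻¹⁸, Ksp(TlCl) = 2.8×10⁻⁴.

Hg₂Cl₂

Each salt precipitates once Q = Ksp for that salt.
For Hg₂Cl₂: [Cl⁻] = (Ksp/[Hg₂²⁺])^(1/2) = 2.7×10⁻⁹ mol/L
For TlCl: [Cl⁻] = (Ksp/[Tl⁺]) = 2.0×10⁻³ mol/L
Since Hg₂Cl₂ needs less Cl⁻ to reach saturation, it precipitates first.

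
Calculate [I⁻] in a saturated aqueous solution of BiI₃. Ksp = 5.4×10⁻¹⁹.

3.6×10⁻⁵ M

BiI₃(s) ⇌ Bi³⁺(aq) + 3 I⁻(aq)
If s mol/L of BiI₃ dissolves, [Bi³⁺] = s and [I⁻] = 3s.
Ksp = [Bi³⁺][I⁻]^3 = s · (3s)^3 = 27s^4 = 5.4×10⁻¹⁹
s = 1.2×10⁻⁵ mol L⁻¹
[I⁻] = 3s = 3.6×10⁻⁵ mol L⁻¹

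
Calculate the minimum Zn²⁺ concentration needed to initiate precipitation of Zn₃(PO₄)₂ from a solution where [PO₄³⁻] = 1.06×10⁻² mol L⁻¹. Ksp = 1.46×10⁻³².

5.07×10⁻¹⁰ M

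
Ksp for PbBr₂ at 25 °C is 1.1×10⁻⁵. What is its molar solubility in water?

PbBr₂(s) ⇌ Pb²⁺(aq) + 2 Br⁻(aq)
If s mol/L of PbBr₂ dissolves, [Pb²⁺] = s and [Br⁻] = 2s.
Ksp = [Pb²⁺][Br⁻]^2 = s · (2s)^2 = 4s^3
4s^3 = 1.1×10⁻⁵  ⇒  s^3 = 2.8×10⁻⁶
s = (2.8×10⁻⁶)^(1/3) = 1.4×10⁻² mol/L

1.4×10⁻² M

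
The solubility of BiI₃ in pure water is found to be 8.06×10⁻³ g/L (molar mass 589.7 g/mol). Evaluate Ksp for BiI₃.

Ksp = 9.42×10⁻¹⁹

Molar solubility s = (8.06×10⁻³ g/L) / (589.7 g/mol) = 1.3668×10⁻⁵ mol/L
BiI₃(s) ⇌ Bi³⁺(aq) + 3 I⁻(aq)
With molar solubility s: [Bi³⁺] = s, [I⁻] = 3s.
Ksp = [Bi³⁺][I⁻]^3 = s · (3s)^3 = 27s^4
Ksp = 27 × (1.3668×10⁻⁵)^4 = 9.42×10⁻¹⁹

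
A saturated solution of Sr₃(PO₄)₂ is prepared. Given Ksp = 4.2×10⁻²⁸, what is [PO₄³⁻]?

2.6×10⁻⁶ M

Sr₃(PO₄)₂(s) ⇌ 3 Sr²⁺(aq) + 2 PO₄³⁻(aq)
If s mol/L of Sr₃(PO₄)₂ dissolves, [Sr²⁺] = 3s and [PO₄³⁻] = 2s.
Ksp = [Sr²⁺]^3[PO₄³⁻]^2 = (3s)^3 · (2s)^2 = 108s^5 = 4.2×10⁻²⁸
s = 1.3×10⁻⁶ mol/L
[PO₄³⁻] = 2s = 2.6×10⁻⁶ mol/L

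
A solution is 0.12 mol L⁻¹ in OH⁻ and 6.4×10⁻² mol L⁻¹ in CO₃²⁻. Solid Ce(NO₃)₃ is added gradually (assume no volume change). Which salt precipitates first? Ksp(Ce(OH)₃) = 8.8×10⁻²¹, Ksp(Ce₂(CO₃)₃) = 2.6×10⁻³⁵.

Each salt precipitates once Q = Ksp for that salt.
For Ce(OH)₃: [Ce³⁺] = (Ksp/[OH⁻]^3) = 5.1×10⁻¹⁸ mol L⁻¹
For Ce₂(CO₃)₃: [Ce³⁺] = (Ksp/[CO₃²⁻]^3)^(1/2) = 3.1×10⁻¹⁶ mol L⁻¹
Since Ce(OH)₃ needs less Ce³⁺ to reach saturation, it precipitates first.

Ce(OH)₃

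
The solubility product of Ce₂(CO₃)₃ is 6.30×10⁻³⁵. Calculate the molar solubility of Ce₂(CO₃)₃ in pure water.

Ce₂(CO₃)₃(s) ⇌ 2 Ce³⁺(aq) + 3 CO₃²⁻(aq)
Call the molar solubility s, so that [Ce³⁺] = 2s and [CO₃²⁻] = 3s.
Ksp = [Ce³⁺]^2[CO₃²⁻]^3 = (2s)^2 · (3s)^3 = 108s^5
108s^5 = 6.30×10⁻³⁵  ⇒  s^5 = 5.83×10⁻³⁷
s = 5.66×10⁻⁸ mol L⁻¹

5.66×10⁻⁸ M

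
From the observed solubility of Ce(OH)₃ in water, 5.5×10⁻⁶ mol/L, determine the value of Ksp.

Ce(OH)₃(s) ⇌ Ce³⁺(aq) + 3 OH⁻(aq)
Call the molar solubility s, so that [Ce³⁺] = s and [OH⁻] = 3s.
Ksp = [Ce³⁺][OH⁻]^3 = s · (3s)^3 = 27s^4
Ksp = 27 × (5.5×10⁻⁶)^4 = 2.5×10⁻²⁰

Ksp = 2.5×10⁻²⁰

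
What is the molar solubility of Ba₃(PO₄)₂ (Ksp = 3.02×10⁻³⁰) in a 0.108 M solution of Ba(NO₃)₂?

2.45×10⁻¹⁴ M

Ba₃(PO₄)₂(s) ⇌ 3 Ba²⁺(aq) + 2 PO₄³⁻(aq)
The solution already contains Ba²⁺ at 0.108 M. Let s be the molar solubility of Ba₃(PO₄)₂.
[Ba²⁺] ≈ 0.108 M (common ion dominates); [PO₄³⁻] = 2s.
Ksp = [Ba²⁺]^3[PO₄³⁻]^2 = (0.108)^3(2s)^2
(2s)^2 = 3.02×10⁻³⁰ / (0.108)^3 = 2.40×10⁻²⁷
s = 2.45×10⁻¹⁴ M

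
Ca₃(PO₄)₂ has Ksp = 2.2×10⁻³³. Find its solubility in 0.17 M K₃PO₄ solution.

1.4×10⁻¹¹ M

Ca₃(PO₄)₂(s) ⇌ 3 Ca²⁺(aq) + 2 PO₄³⁻(aq)
Let s be the solubility of Ca₃(PO₄)₂ here. The common ion gives [PO₄³⁻] ≈ 0.17 M, and [Ca²⁺] = 3s.
Ksp = [Ca²⁺]^3[PO₄³⁻]^2 = (3s)^3(0.17)^2
(3s)^3 = 2.2×10⁻³³ / (0.17)^2 = 7.6×10⁻³²
s = 1.4×10⁻¹¹ M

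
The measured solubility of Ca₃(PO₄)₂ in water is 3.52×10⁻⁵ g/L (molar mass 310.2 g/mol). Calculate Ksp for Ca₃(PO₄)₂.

s = (3.52×10⁻⁵ g L⁻¹)/(310.2 g mol⁻¹) = 1.1348×10⁻⁷ M
Ca₃(PO₄)₂(s) ⇌ 3 Ca²⁺(aq) + 2 PO₄³⁻(aq)
With molar solubility s: [Ca²⁺] = 3s, [PO₄³⁻] = 2s.
Ksp = [Ca²⁺]^3[PO₄³⁻]^2 = (3s)^3 · (2s)^2 = 108s^5
Ksp = 108 × (1.1348×10⁻⁷)^5 = 2.03×10⁻³³

Ksp = 2.03×10⁻³³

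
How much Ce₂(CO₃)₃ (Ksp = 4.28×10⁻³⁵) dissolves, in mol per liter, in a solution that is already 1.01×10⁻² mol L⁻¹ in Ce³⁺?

Ce₂(CO₃)₃(s) ⇌ 2 Ce³⁺(aq) + 3 CO₃²⁻(aq)
Ce³⁺ is already present at 1.01×10⁻² mol L⁻¹. If s mol/L of Ce₂(CO₃)₃ dissolves, [CO₃²⁻] = 3s while [Ce³⁺] ≈ 1.01×10⁻² mol L⁻¹.
Ksp = [Ce³⁺]^2[CO₃²⁻]^3 = (1.01×10⁻²)^2(3s)^3
(3s)^3 = 4.28×10⁻³⁵ / (1.01×10⁻²)^2 = 4.20×10⁻³¹
s = 2.50×10⁻¹¹ mol L⁻¹

2.50×10⁻¹¹ M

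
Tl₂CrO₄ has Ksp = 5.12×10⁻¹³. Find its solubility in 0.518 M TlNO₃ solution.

Tl₂CrO₄(s) ⇌ 2 Tl⁺(aq) + CrO₄²⁻(aq)
Let s be the solubility of Tl₂CrO₄ here. The common ion gives [Tl⁺] ≈ 0.518 M, and [CrO₄²⁻] = s.
Ksp = [Tl⁺]^2[CrO₄²⁻] = (0.518)^2s
s = 5.12×10⁻¹³ / (0.518)^2 = 1.91×10⁻¹²
s = 1.91×10⁻¹² M

1.91×10⁻¹² M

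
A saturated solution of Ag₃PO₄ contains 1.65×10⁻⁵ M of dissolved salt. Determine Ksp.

Ksp = 2.00×10⁻¹⁸

Ag₃PO₄(s) ⇌ 3 Ag⁺(aq) + PO₄³⁻(aq)
For each mole of Ag₃PO₄ that dissolves per liter, [Ag⁺] = 3s and [PO₄³⁻] = s; let s denote this solubility.
Ksp = [Ag⁺]^3[PO₄³⁻] = (3s)^3 · s = 27s^4
Ksp = 27 × (1.65×10⁻⁵)^4 = 2.00×10⁻¹⁸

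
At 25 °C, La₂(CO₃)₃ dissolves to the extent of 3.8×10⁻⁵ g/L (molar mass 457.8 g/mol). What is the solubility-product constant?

Ksp = 4.3×10⁻³⁴

s = (3.8×10⁻⁵ g L⁻¹)/(457.8 g mol⁻¹) = 8.301×10⁻⁸ M
La₂(CO₃)₃(s) ⇌ 2 La³⁺(aq) + 3 CO₃²⁻(aq)
If s mol/L of La₂(CO₃)₃ dissolves, [La³⁺] = 2s and [CO₃²⁻] = 3s.
Ksp = [La³⁺]^2[CO₃²⁻]^3 = (2s)^2 · (3s)^3 = 108s^5
Ksp = 108 × (8.301×10⁻⁸)^5 = 4.3×10⁻³⁴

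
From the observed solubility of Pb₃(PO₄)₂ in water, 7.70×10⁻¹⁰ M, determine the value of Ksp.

Pb₃(PO₄)₂(s) ⇌ 3 Pb²⁺(aq) + 2 PO₄³⁻(aq)
For each mole of Pb₃(PO₄)₂ that dissolves per liter, [Pb²⁺] = 3s and [PO₄³⁻] = 2s; let s denote this solubility.
Ksp = [Pb²⁺]^3[PO₄³⁻]^2 = (3s)^3 · (2s)^2 = 108s^5
Ksp = 108 × (7.70×10⁻¹⁰)^5 = 2.92×10⁻⁴⁴

Ksp = 2.92×10⁻⁴⁴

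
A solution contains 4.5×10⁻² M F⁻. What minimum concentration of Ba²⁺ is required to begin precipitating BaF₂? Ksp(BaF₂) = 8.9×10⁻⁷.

4.4×10⁻⁴ M

A salt starts to precipitate once the ion product Q reaches its Ksp.
BaF₂(s) ⇌ Ba²⁺(aq) + 2 F⁻(aq)
Ksp = [Ba²⁺][F⁻]^2 = [Ba²⁺](4.5×10⁻²)^2
[Ba²⁺] = 8.9×10⁻⁷ / (4.5×10⁻²)^2 = 4.4×10⁻⁴
[Ba²⁺] = 4.4×10⁻⁴ M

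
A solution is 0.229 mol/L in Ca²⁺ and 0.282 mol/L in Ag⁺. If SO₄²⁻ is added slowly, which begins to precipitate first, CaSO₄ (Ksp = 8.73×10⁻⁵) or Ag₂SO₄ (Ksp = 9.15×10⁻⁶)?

Each salt precipitates once Q = Ksp for that salt.
For CaSO₄: [SO₄²⁻] = (Ksp/[Ca²⁺]) = 3.81×10⁻⁴ mol/L
For Ag₂SO₄: [SO₄²⁻] = (Ksp/[Ag⁺]^2) = 1.15×10⁻⁴ mol/L
Ag₂SO₄ requires the lower [SO₄²⁻], so it precipitates first.

Ag₂SO₄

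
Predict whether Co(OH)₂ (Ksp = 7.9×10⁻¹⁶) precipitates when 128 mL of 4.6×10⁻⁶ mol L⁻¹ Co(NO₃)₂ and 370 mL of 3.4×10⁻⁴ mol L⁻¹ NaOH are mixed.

After mixing, V = 128 mL + 370 mL = 498 mL.
[Co²⁺] = (4.6×10⁻⁶)(128)/498 = 1.2×10⁻⁶ mol L⁻¹
[OH⁻] = (3.4×10⁻⁴)(370)/498 = 2.5×10⁻⁴ mol L⁻¹
Q = [Co²⁺][OH⁻]^2 = 7.5×10⁻¹⁴
Because Q > Ksp (7.5×10⁻¹⁴ vs 7.9×10⁻¹⁶), a precipitate of Co(OH)₂ forms.

Yes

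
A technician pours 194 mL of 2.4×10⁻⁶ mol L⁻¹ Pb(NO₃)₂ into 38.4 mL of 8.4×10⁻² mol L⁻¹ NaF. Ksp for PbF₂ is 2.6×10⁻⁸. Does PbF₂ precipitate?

The combined volume is 232.4 mL.
[Pb²⁺] = (2.4×10⁻⁶)(194)/232.4 = 2.0×10⁻⁶ mol L⁻¹
[F⁻] = (8.4×10⁻²)(38.4)/232.4 = 1.4×10⁻² mol L⁻¹
Q = [Pb²⁺][F⁻]^2 = 3.9×10⁻¹⁰
Q < Ksp (3.9×10⁻¹⁰ vs 2.6×10⁻⁸); the solution remains unsaturated and no precipitate forms.

No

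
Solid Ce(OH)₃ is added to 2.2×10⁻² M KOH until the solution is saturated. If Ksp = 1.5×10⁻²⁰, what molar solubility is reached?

1.4×10⁻¹⁵ M

Ce(OH)₃(s) ⇌ Ce³⁺(aq) + 3 OH⁻(aq)
The solution already contains OH⁻ at 2.2×10⁻² M. Let s be the molar solubility of Ce(OH)₃.
[OH⁻] ≈ 2.2×10⁻² M (common ion dominates); [Ce³⁺] = s.
Ksp = [Ce³⁺][OH⁻]^3 = s(2.2×10⁻²)^3
s = 1.5×10⁻²⁰ / (2.2×10⁻²)^3 = 1.4×10⁻¹⁵
s = 1.4×10⁻¹⁵ M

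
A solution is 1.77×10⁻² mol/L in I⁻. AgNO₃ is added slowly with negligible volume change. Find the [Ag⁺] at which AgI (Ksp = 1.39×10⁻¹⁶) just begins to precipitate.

Precipitation begins when Q = Ksp.
AgI(s) ⇌ Ag⁺(aq) + I⁻(aq)
Ksp = [Ag⁺][I⁻] = [Ag⁺](1.77×10⁻²)
[Ag⁺] = 1.39×10⁻¹⁶ / (1.77×10⁻²) = 7.85×10⁻¹⁵
[Ag⁺] = 7.85×10⁻¹⁵ mol/L

7.85×10⁻¹⁵ M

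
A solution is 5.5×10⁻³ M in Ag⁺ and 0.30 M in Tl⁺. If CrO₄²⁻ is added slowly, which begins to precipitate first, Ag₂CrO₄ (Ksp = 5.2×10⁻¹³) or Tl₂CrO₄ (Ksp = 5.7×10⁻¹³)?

Tl₂CrO₄

Each salt precipitates once Q = Ksp for that salt.
For Ag₂CrO₄: [CrO₄²⁻] = (Ksp/[Ag⁺]^2) = 1.7×10⁻⁸ M
For Tl₂CrO₄: [CrO₄²⁻] = (Ksp/[Tl⁺]^2) = 6.3×10⁻¹² M
The smaller threshold [CrO₄²⁻] is reached first, so Tl₂CrO₄ precipitates first.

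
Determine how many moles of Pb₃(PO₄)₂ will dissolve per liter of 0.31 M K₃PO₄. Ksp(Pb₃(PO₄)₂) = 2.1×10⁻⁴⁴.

2.0×10⁻¹⁵ M

Pb₃(PO₄)₂(s) ⇌ 3 Pb²⁺(aq) + 2 PO₄³⁻(aq)
The solution already contains PO₄³⁻ at 0.31 M. Let s be the molar solubility of Pb₃(PO₄)₂.
[PO₄³⁻] ≈ 0.31 M (common ion dominates); [Pb²⁺] = 3s.
Ksp = [Pb²⁺]^3[PO₄³⁻]^2 = (3s)^3(0.31)^2
(3s)^3 = 2.1×10⁻⁴⁴ / (0.31)^2 = 2.2×10⁻⁴³
s = 2.0×10⁻¹⁵ M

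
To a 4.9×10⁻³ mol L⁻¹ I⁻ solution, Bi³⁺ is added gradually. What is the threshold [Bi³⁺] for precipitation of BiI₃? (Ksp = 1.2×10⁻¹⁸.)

Precipitation of each salt begins when its ion product equals Ksp.
BiI₃(s) ⇌ Bi³⁺(aq) + 3 I⁻(aq)
Ksp = [Bi³⁺][I⁻]^3 = [Bi³⁺](4.9×10⁻³)^3
[Bi³⁺] = 1.2×10⁻¹⁸ / (4.9×10⁻³)^3 = 1.0×10⁻¹¹
[Bi³⁺] = 1.0×10⁻¹¹ mol L⁻¹

1.0×10⁻¹¹ M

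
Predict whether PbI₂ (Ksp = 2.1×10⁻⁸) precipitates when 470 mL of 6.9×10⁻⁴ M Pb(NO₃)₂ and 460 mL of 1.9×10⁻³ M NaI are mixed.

The combined volume is 930 mL.
[Pb²⁺] = (6.9×10⁻⁴)(470)/930 = 3.5×10⁻⁴ M
[I⁻] = (1.9×10⁻³)(460)/930 = 9.4×10⁻⁴ M
Q = [Pb²⁺][I⁻]^2 = 3.1×10⁻¹⁰
Since Q (3.1×10⁻¹⁰) is less than Ksp (2.1×10⁻⁸), no PbI₂ precipitates.

No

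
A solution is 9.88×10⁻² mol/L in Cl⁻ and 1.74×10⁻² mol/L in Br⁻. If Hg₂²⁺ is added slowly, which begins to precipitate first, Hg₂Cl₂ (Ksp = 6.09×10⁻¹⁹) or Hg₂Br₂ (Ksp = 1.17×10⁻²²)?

Precipitation begins when Q = Ksp.
For Hg₂Cl₂: [Hg₂²⁺] = (Ksp/[Cl⁻]^2) = 6.24×10⁻¹⁷ mol/L
For Hg₂Br₂: [Hg₂²⁺] = (Ksp/[Br⁻]^2) = 3.86×10⁻¹⁹ mol/L
The smaller threshold [Hg₂²⁺] is reached first, so Hg₂Br₂ precipitates first.

Hg₂Br₂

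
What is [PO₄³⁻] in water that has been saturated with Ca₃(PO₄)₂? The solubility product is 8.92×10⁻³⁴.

1.92×10⁻⁷ M

Ca₃(PO₄)₂(s) ⇌ 3 Ca²⁺(aq) + 2 PO₄³⁻(aq)
Call the molar solubility s, so that [Ca²⁺] = 3s and [PO₄³⁻] = 2s.
Ksp = [Ca²⁺]^3[PO₄³⁻]^2 = (3s)^3 · (2s)^2 = 108s^5 = 8.92×10⁻³⁴
s = 9.62×10⁻⁸ M
[PO₄³⁻] = 2s = 1.92×10⁻⁷ M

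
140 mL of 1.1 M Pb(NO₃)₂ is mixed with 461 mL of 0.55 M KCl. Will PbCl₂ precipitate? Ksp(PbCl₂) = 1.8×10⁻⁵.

Yes

The combined volume is 601 mL.
[Pb²⁺] = (1.1)(140)/601 = 0.26 M
[Cl⁻] = (0.55)(461)/601 = 0.42 M
Q = [Pb²⁺][Cl⁻]^2 = 4.6×10⁻²
Q = 4.6×10⁻² > Ksp = 1.8×10⁻⁵, so the solution is supersaturated and PbCl₂ precipitates.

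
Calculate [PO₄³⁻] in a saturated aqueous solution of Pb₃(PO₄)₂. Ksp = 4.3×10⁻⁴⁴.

Pb₃(PO₄)₂(s) ⇌ 3 Pb²⁺(aq) + 2 PO₄³⁻(aq)
With molar solubility s: [Pb²⁺] = 3s, [PO₄³⁻] = 2s.
Ksp = [Pb²⁺]^3[PO₄³⁻]^2 = (3s)^3 · (2s)^2 = 108s^5 = 4.3×10⁻⁴⁴
s = 8.3×10⁻¹⁰ M
[PO₄³⁻] = 2s = 1.7×10⁻⁹ M

1.7×10⁻⁹ M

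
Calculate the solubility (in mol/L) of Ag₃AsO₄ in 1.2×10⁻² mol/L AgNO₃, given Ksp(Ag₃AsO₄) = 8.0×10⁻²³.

Ag₃AsO₄(s) ⇌ 3 Ag⁺(aq) + AsO₄³⁻(aq)
With Ag⁺ already at 1.2×10⁻² mol/L and s small, take [Ag⁺] ≈ 1.2×10⁻² mol/L and [AsO₄³⁻] = s.
Ksp = [Ag⁺]^3[AsO₄³⁻] = (1.2×10⁻²)^3s
s = 8.0×10⁻²³ / (1.2×10⁻²)^3 = 4.6×10⁻¹⁷
s = 4.6×10⁻¹⁷ mol/L

4.6×10⁻¹⁷ M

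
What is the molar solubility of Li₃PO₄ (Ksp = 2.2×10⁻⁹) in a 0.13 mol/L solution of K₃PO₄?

Li₃PO₄(s) ⇌ 3 Li⁺(aq) + PO₄³⁻(aq)
The solution already contains PO₄³⁻ at 0.13 mol/L. Let s be the molar solubility of Li₃PO₄.
[PO₄³⁻] ≈ 0.13 mol/L (common ion dominates); [Li⁺] = 3s.
Ksp = [Li⁺]^3[PO₄³⁻] = (3s)^3(0.13)
(3s)^3 = 2.2×10⁻⁹ / (0.13) = 1.7×10⁻⁸
s = 8.6×10⁻⁴ mol/L

8.6×10⁻⁴ M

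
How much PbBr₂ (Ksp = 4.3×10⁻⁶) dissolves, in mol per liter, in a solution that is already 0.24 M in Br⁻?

7.5×10⁻⁵ M

PbBr₂(s) ⇌ Pb²⁺(aq) + 2 Br⁻(aq)
The solution already contains Br⁻ at 0.24 M. Let s be the molar solubility of PbBr₂.
[Br⁻] ≈ 0.24 M (common ion dominates); [Pb²⁺] = s.
Ksp = [Pb²⁺][Br⁻]^2 = s(0.24)^2
s = 4.3×10⁻⁶ / (0.24)^2 = 7.5×10⁻⁵
s = 7.5×10⁻⁵ M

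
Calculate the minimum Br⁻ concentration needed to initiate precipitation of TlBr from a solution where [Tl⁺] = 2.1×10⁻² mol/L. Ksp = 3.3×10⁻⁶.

1.6×10⁻⁴ M

Each salt precipitates once Q = Ksp for that salt.
TlBr(s) ⇌ Tl⁺(aq) + Br⁻(aq)
Ksp = [Tl⁺][Br⁻] = [Br⁻](2.1×10⁻²)
[Br⁻] = 3.3×10⁻⁶ / (2.1×10⁻²) = 1.6×10⁻⁴
[Br⁻] = 1.6×10⁻⁴ mol/L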